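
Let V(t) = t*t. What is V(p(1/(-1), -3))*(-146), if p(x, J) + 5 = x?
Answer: -5256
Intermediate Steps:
p(x, J) = -5 + x
V(t) = t²
V(p(1/(-1), -3))*(-146) = (-5 + 1/(-1))²*(-146) = (-5 + 1*(-1))²*(-146) = (-5 - 1)²*(-146) = (-6)²*(-146) = 36*(-146) = -5256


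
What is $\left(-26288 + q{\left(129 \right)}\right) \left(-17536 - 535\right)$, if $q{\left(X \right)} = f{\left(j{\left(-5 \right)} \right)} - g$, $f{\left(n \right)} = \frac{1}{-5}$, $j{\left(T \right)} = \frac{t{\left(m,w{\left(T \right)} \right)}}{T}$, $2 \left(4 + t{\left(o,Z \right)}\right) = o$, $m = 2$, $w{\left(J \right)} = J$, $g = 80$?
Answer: $\frac{2382498711}{5} \approx 4.765 \cdot 10^{8}$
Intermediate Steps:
$t{\left(o,Z \right)} = -4 + \frac{o}{2}$
$j{\left(T \right)} = - \frac{3}{T}$ ($j{\left(T \right)} = \frac{-4 + \frac{1}{2} \cdot 2}{T} = \frac{-4 + 1}{T} = - \frac{3}{T}$)
$f{\left(n \right)} = - \frac{1}{5}$
$q{\left(X \right)} = - \frac{401}{5}$ ($q{\left(X \right)} = - \frac{1}{5} - 80 = - \frac{401}{5}$)
$\left(-26288 + q{\left(129 \right)}\right) \left(-17536 - 535\right) = \left(-26288 - \frac{401}{5}\right) \left(-17536 - 535\right) = \left(- \frac{131841}{5}\right) \left(-18071\right) = \frac{2382498711}{5}$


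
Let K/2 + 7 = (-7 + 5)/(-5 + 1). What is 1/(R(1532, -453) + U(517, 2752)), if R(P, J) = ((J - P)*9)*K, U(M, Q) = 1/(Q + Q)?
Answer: 5504/1278276481 ≈ 4.3058e-6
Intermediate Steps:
U(M, Q) = 1/(2*Q)
K = -13 (K = -14 + 2*((-7 + 5)/(-5 + 1)) = -14 + 2*(-2/(-4)) = -14 + 2*(-2*(-¼)) = -14 + 2*(½) = -14 + 1 = -13)
R(P, J) = -117*J + 117*P (R(P, J) = ((J - P)*9)*(-13) = (-9*P + 9*J)*(-13) = -117*J + 117*P)
1/(R(1532, -453) + U(517, 2752)) = 1/((-117*(-453) + 117*1532) + (½)/2752) = 1/((53001 + 179244) + (½)*(1/2752)) = 1/(232245 + 1/5504) = 1/(1278276481/5504) = 5504/1278276481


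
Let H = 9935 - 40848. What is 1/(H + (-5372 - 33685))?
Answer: -1/69970 ≈ -1.4292e-5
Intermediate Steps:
H = -30913
1/(H + (-5372 - 33685)) = 1/(-30913 + (-5372 - 33685)) = 1/(-30913 - 39057) = 1/(-69970) = -1/69970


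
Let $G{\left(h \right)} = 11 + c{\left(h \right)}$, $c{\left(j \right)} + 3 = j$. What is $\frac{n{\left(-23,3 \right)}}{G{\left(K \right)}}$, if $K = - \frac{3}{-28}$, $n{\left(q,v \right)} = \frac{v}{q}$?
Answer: $- \frac{84}{5221} \approx -0.016089$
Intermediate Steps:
$c{\left(j \right)} = -3 + j$
$K = \frac{3}{28}$ ($K = \left(-3\right) \left(- \frac{1}{28}\right) = \frac{3}{28} \approx 0.10714$)
$G{\left(h \right)} = 8 + h$ ($G{\left(h \right)} = 11 + \left(-3 + h\right) = 8 + h$)
$\frac{n{\left(-23,3 \right)}}{G{\left(K \right)}} = \frac{3 \frac{1}{-23}}{8 + \frac{3}{28}} = \frac{3 \left(- \frac{1}{23}\right)}{\frac{227}{28}} = \left(- \frac{3}{23}\right) \frac{28}{227} = - \frac{84}{5221}$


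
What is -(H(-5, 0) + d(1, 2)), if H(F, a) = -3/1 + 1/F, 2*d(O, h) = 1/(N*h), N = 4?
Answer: 251/80 ≈ 3.1375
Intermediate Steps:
d(O, h) = 1/(8*h) (d(O, h) = 1/(2*((4*h))) = (1/(4*h))/2 = 1/(8*h))
H(F, a) = -3 + 1/F (H(F, a) = -3*1 + 1/F = -3 + 1/F)
-(H(-5, 0) + d(1, 2)) = -((-3 + 1/(-5)) + (⅛)/2) = -((-3 - ⅕) + (⅛)*(½)) = -(-16/5 + 1/16) = -1*(-251/80) = 251/80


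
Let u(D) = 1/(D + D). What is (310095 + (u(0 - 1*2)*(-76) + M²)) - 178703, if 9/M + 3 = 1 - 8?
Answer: 13141181/100 ≈ 1.3141e+5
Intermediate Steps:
M = -9/10 (M = 9/(-3 + (1 - 8)) = 9/(-3 - 7) = 9/(-10) = 9*(-⅒) = -9/10 ≈ -0.90000)
u(D) = 1/(2*D)
(310095 + (u(0 - 1*2)*(-76) + M²)) - 178703 = (310095 + ((1/(2*(0 - 1*2)))*(-76) + (-9/10)²)) - 178703 = (310095 + ((1/(2*(0 - 2)))*(-76) + 81/100)) - 178703 = (310095 + (((½)/(-2))*(-76) + 81/100)) - 178703 = (310095 + (((½)*(-½))*(-76) + 81/100)) - 178703 = (310095 + (-¼*(-76) + 81/100)) - 178703 = (310095 + (19 + 81/100)) - 178703 = (310095 + 1981/100) - 178703 = 31011481/100 - 178703 = 13141181/100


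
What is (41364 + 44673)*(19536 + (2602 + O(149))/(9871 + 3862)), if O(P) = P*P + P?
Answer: 23084831815080/13733 ≈ 1.6810e+9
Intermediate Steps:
O(P) = P + P² (O(P) = P² + P = P + P²)
(41364 + 44673)*(19536 + (2602 + O(149))/(9871 + 3862)) = (41364 + 44673)*(19536 + (2602 + 149*(1 + 149))/(9871 + 3862)) = 86037*(19536 + (2602 + 149*150)/13733) = 86037*(19536 + (2602 + 22350)*(1/13733)) = 86037*(19536 + 24952*(1/13733)) = 86037*(19536 + 24952/13733) = 86037*(268312840/13733) = 23084831815080/13733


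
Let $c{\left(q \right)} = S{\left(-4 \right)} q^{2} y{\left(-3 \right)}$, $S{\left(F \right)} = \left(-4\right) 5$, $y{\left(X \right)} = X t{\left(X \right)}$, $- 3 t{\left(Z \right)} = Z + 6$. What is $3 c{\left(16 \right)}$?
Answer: $-46080$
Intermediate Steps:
$t{\left(Z \right)} = -2 - \frac{Z}{3}$ ($t{\left(Z \right)} = - \frac{Z + 6}{3} = - \frac{6 + Z}{3} = -2 - \frac{Z}{3}$)
$y{\left(X \right)} = X \left(-2 - \frac{X}{3}\right)$
$S{\left(F \right)} = -20$
$c{\left(q \right)} = - 60 q^{2}$ ($c{\left(q \right)} = - 20 q^{2} \left(\left(- \frac{1}{3}\right) \left(-3\right) \left(6 - 3\right)\right) = - 20 q^{2} \left(\left(- \frac{1}{3}\right) \left(-3\right) 3\right) = - 20 q^{2} \cdot 3 = - 60 q^{2}$)
$3 c{\left(16 \right)} = 3 \left(- 60 \cdot 16^{2}\right) = 3 \left(\left(-60\right) 256\right) = 3 \left(-15360\right) = -46080$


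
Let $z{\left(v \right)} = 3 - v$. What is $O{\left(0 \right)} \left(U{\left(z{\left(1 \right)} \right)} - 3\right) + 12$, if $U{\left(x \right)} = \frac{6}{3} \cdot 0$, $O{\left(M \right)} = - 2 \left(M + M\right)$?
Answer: $12$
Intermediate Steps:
$O{\left(M \right)} = - 4 M$ ($O{\left(M \right)} = - 2 \cdot 2 M = - 4 M$)
$U{\left(x \right)} = 0$ ($U{\left(x \right)} = 6 \cdot \frac{1}{3} \cdot 0 = 2 \cdot 0 = 0$)
$O{\left(0 \right)} \left(U{\left(z{\left(1 \right)} \right)} - 3\right) + 12 = \left(-4\right) 0 \left(0 - 3\right) + 12 = 0 \left(0 - 3\right) + 12 = 0 \left(-3\right) + 12 = 0 + 12 = 12$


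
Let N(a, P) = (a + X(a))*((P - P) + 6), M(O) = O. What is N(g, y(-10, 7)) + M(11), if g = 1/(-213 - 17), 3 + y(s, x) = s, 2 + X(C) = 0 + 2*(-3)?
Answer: -4258/115 ≈ -37.026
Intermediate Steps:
X(C) = -8 (X(C) = -2 + (0 + 2*(-3)) = -2 + (0 - 6) = -2 - 6 = -8)
y(s, x) = -3 + s
g = -1/230 (g = 1/(-230) = -1/230 ≈ -0.0043478)
N(a, P) = -48 + 6*a (N(a, P) = (a - 8)*((P - P) + 6) = (-8 + a)*(0 + 6) = (-8 + a)*6 = -48 + 6*a)
N(g, y(-10, 7)) + M(11) = (-48 + 6*(-1/230)) + 11 = (-48 - 3/115) + 11 = -5523/115 + 11 = -4258/115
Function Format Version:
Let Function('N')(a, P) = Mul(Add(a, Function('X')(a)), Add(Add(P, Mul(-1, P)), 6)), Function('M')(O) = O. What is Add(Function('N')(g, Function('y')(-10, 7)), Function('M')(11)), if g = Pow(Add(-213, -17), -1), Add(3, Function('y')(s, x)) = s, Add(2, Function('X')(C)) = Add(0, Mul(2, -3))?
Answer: Rational(-4258, 115) ≈ -37.026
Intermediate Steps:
Function('X')(C) = -8 (Function('X')(C) = Add(-2, Add(0, Mul(2, -3))) = Add(-2, Add(0, -6)) = Add(-2, -6) = -8)
Function('y')(s, x) = Add(-3, s)
g = Rational(-1, 230) (g = Pow(-230, -1) = Rational(-1, 230) ≈ -0.0043478)
Function('N')(a, P) = Add(-48, Mul(6, a)) (Function('N')(a, P) = Mul(Add(a, -8), Add(Add(P, Mul(-1, P)), 6)) = Mul(Add(-8, a), Add(0, 6)) = Mul(Add(-8, a), 6) = Add(-48, Mul(6, a)))
Add(Function('N')(g, Function('y')(-10, 7)), Function('M')(11)) = Add(Add(-48, Mul(6, Rational(-1, 230))), 11) = Add(Add(-48, Rational(-3, 115)), 11) = Add(Rational(-5523, 115), 11) = Rational(-4258, 115)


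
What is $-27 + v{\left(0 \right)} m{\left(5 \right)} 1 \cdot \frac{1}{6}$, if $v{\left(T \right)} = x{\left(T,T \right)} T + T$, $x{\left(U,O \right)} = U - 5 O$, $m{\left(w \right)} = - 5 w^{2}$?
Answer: $-27$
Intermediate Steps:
$v{\left(T \right)} = T - 4 T^{2}$ ($v{\left(T \right)} = \left(T - 5 T\right) T + T = - 4 T T + T = - 4 T^{2} + T = T - 4 T^{2}$)
$-27 + v{\left(0 \right)} m{\left(5 \right)} 1 \cdot \frac{1}{6} = -27 + 0 \left(1 - 0\right) - 5 \cdot 5^{2} \cdot 1 \cdot \frac{1}{6} = -27 + 0 \left(1 + 0\right) \left(-5\right) 25 \cdot 1 \cdot \frac{1}{6} = -27 + 0 \cdot 1 \left(\left(-125\right) \frac{1}{6}\right) = -27 + 0 \left(- \frac{125}{6}\right) = -27 + 0 = -27$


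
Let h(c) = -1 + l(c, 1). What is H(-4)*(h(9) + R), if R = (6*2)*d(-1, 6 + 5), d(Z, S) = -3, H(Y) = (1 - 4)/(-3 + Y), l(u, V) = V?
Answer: -108/7 ≈ -15.429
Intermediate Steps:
H(Y) = -3/(-3 + Y)
h(c) = 0 (h(c) = -1 + 1 = 0)
R = -36 (R = (6*2)*(-3) = 12*(-3) = -36)
H(-4)*(h(9) + R) = (-3/(-3 - 4))*(0 - 36) = -3/(-7)*(-36) = -3*(-1/7)*(-36) = (3/7)*(-36) = -108/7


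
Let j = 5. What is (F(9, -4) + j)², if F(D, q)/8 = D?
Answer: 5929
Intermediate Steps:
F(D, q) = 8*D
(F(9, -4) + j)² = (8*9 + 5)² = (72 + 5)² = 77² = 5929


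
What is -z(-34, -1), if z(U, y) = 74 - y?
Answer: -75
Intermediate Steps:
-z(-34, -1) = -(74 - 1*(-1)) = -(74 + 1) = -1*75 = -75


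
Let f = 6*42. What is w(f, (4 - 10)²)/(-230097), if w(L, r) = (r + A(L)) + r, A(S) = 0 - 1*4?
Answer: -68/230097 ≈ -0.00029553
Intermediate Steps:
f = 252
A(S) = -4 (A(S) = 0 - 4 = -4)
w(L, r) = -4 + 2*r (w(L, r) = (r - 4) + r = (-4 + r) + r = -4 + 2*r)
w(f, (4 - 10)²)/(-230097) = (-4 + 2*(4 - 10)²)/(-230097) = (-4 + 2*(-6)²)*(-1/230097) = (-4 + 2*36)*(-1/230097) = (-4 + 72)*(-1/230097) = 68*(-1/230097) = -68/230097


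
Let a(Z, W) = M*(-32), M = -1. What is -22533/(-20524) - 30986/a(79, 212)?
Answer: -11343493/11728 ≈ -967.21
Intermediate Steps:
a(Z, W) = 32 (a(Z, W) = -1*(-32) = 32)
-22533/(-20524) - 30986/a(79, 212) = -22533/(-20524) - 30986/32 = -22533*(-1/20524) - 30986*1/32 = 3219/2932 - 15493/16 = -11343493/11728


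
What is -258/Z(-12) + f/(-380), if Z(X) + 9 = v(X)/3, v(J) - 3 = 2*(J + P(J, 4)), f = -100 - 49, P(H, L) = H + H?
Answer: 12851/1520 ≈ 8.4546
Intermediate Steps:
P(H, L) = 2*H
f = -149
v(J) = 3 + 6*J (v(J) = 3 + 2*(J + 2*J) = 3 + 2*(3*J) = 3 + 6*J)
Z(X) = -8 + 2*X (Z(X) = -9 + (3 + 6*X)/3 = -9 + (3 + 6*X)*(1/3) = -9 + (1 + 2*X) = -8 + 2*X)
-258/Z(-12) + f/(-380) = -258/(-8 + 2*(-12)) - 149/(-380) = -258/(-8 - 24) - 149*(-1/380) = -258/(-32) + 149/380 = -258*(-1/32) + 149/380 = 129/16 + 149/380 = 12851/1520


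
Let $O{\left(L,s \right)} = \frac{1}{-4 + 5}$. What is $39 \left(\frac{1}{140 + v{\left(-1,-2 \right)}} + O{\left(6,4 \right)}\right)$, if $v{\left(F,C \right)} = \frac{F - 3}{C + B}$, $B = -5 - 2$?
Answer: $\frac{49647}{1264} \approx 39.278$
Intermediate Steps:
$B = -7$
$v{\left(F,C \right)} = \frac{-3 + F}{-7 + C}$ ($v{\left(F,C \right)} = \frac{F - 3}{C - 7} = \frac{-3 + F}{-7 + C}$)
$O{\left(L,s \right)} = 1$ ($O{\left(L,s \right)} = 1^{-1} = 1$)
$39 \left(\frac{1}{140 + v{\left(-1,-2 \right)}} + O{\left(6,4 \right)}\right) = 39 \left(\frac{1}{140 + \frac{-3 - 1}{-7 - 2}} + 1\right) = 39 \left(\frac{1}{140 + \frac{1}{-9} \left(-4\right)} + 1\right) = 39 \left(\frac{1}{140 - - \frac{4}{9}} + 1\right) = 39 \left(\frac{1}{140 + \frac{4}{9}} + 1\right) = 39 \left(\frac{1}{\frac{1264}{9}} + 1\right) = 39 \left(\frac{9}{1264} + 1\right) = 39 \cdot \frac{1273}{1264} = \frac{49647}{1264}$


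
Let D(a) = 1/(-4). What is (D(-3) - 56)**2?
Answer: 50625/16 ≈ 3164.1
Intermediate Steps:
D(a) = -1/4
(D(-3) - 56)**2 = (-1/4 - 56)**2 = (-225/4)**2 = 50625/16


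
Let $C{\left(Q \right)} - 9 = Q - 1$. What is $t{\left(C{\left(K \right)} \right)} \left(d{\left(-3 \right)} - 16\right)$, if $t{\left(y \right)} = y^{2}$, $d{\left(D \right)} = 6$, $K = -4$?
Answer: $-160$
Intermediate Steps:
$C{\left(Q \right)} = 8 + Q$ ($C{\left(Q \right)} = 9 + \left(Q - 1\right) = 9 + \left(-1 + Q\right) = 8 + Q$)
$t{\left(C{\left(K \right)} \right)} \left(d{\left(-3 \right)} - 16\right) = \left(8 - 4\right)^{2} \left(6 - 16\right) = 4^{2} \left(-10\right) = 16 \left(-10\right) = -160$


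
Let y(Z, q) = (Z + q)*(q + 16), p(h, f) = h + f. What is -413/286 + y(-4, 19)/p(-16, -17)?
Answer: -4963/286 ≈ -17.353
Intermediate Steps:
p(h, f) = f + h
y(Z, q) = (16 + q)*(Z + q) (y(Z, q) = (Z + q)*(16 + q) = (16 + q)*(Z + q))
-413/286 + y(-4, 19)/p(-16, -17) = -413/286 + (19² + 16*(-4) + 16*19 - 4*19)/(-17 - 16) = -413*1/286 + (361 - 64 + 304 - 76)/(-33) = -413/286 + 525*(-1/33) = -413/286 - 175/11 = -4963/286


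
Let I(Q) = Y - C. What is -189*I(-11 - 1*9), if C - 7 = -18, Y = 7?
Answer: -3402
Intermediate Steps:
C = -11 (C = 7 - 18 = -11)
I(Q) = 18 (I(Q) = 7 - 1*(-11) = 7 + 11 = 18)
-189*I(-11 - 1*9) = -189*18 = -3402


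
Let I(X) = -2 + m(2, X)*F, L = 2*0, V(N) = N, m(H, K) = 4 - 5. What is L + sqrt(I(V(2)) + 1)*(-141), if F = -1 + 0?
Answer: 0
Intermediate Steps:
m(H, K) = -1
L = 0
F = -1
I(X) = -1 (I(X) = -2 - 1*(-1) = -2 + 1 = -1)
L + sqrt(I(V(2)) + 1)*(-141) = 0 + sqrt(-1 + 1)*(-141) = 0 + sqrt(0)*(-141) = 0 + 0*(-141) = 0 + 0 = 0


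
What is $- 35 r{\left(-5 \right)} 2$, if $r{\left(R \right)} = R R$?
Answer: $-1750$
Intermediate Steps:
$r{\left(R \right)} = R^{2}$
$- 35 r{\left(-5 \right)} 2 = - 35 \left(-5\right)^{2} \cdot 2 = \left(-35\right) 25 \cdot 2 = \left(-875\right) 2 = -1750$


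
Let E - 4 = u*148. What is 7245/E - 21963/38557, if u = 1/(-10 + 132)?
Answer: 5677696377/4087042 ≈ 1389.2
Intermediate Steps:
u = 1/122 ≈ 0.0081967
E = 318/61 (E = 4 + (1/122)*148 = 4 + 74/61 = 318/61 ≈ 5.2131)
7245/E - 21963/38557 = 7245/(318/61) - 21963/38557 = 7245*(61/318) - 21963*1/38557 = 147315/106 - 21963/38557 = 5677696377/4087042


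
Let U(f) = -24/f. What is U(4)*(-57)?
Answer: 342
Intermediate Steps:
U(4)*(-57) = -24/4*(-57) = -24*1/4*(-57) = -6*(-57) = 342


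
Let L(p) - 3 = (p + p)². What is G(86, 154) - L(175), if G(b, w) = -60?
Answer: -122563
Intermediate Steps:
L(p) = 3 + 4*p² (L(p) = 3 + (p + p)² = 3 + (2*p)² = 3 + 4*p²)
G(86, 154) - L(175) = -60 - (3 + 4*175²) = -60 - (3 + 4*30625) = -60 - (3 + 122500) = -60 - 1*122503 = -60 - 122503 = -122563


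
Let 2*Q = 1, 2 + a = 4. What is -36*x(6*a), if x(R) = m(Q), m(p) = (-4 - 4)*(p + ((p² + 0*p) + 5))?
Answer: 1656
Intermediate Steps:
a = 2 (a = -2 + 4 = 2)
Q = ½ (Q = (½)*1 = ½ ≈ 0.50000)
m(p) = -40 - 8*p - 8*p² (m(p) = -8*(p + ((p² + 0) + 5)) = -8*(p + (p² + 5)) = -8*(p + (5 + p²)) = -8*(5 + p + p²) = -40 - 8*p - 8*p²)
x(R) = -46 (x(R) = -40 - 8*½ - 8*(½)² = -40 - 4 - 8*¼ = -40 - 4 - 2 = -46)
-36*x(6*a) = -36*(-46) = 1656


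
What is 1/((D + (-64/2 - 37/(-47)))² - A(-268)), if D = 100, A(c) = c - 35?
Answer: 2209/11121616 ≈ 0.00019862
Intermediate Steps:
A(c) = -35 + c
1/((D + (-64/2 - 37/(-47)))² - A(-268)) = 1/((100 + (-64/2 - 37/(-47)))² - (-35 - 268)) = 1/((100 + (-64*½ - 37*(-1/47)))² - 1*(-303)) = 1/((100 + (-32 + 37/47))² + 303) = 1/((100 - 1467/47)² + 303) = 1/((3233/47)² + 303) = 1/(10452289/2209 + 303) = 1/(11121616/2209) = 2209/11121616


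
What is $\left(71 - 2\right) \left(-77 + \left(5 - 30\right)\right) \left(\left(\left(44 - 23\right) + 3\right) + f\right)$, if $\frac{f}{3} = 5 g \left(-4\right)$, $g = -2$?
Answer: $-1013472$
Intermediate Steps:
$f = 120$ ($f = 3 \cdot 5 \left(-2\right) \left(-4\right) = 3 \left(\left(-10\right) \left(-4\right)\right) = 3 \cdot 40 = 120$)
$\left(71 - 2\right) \left(-77 + \left(5 - 30\right)\right) \left(\left(\left(44 - 23\right) + 3\right) + f\right) = \left(71 - 2\right) \left(-77 + \left(5 - 30\right)\right) \left(\left(\left(44 - 23\right) + 3\right) + 120\right) = 69 \left(-77 + \left(5 - 30\right)\right) \left(\left(21 + 3\right) + 120\right) = 69 \left(-77 - 25\right) \left(24 + 120\right) = 69 \left(-102\right) 144 = \left(-7038\right) 144 = -1013472$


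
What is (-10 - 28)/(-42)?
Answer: 19/21 ≈ 0.90476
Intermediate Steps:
(-10 - 28)/(-42) = -38*(-1/42) = 19/21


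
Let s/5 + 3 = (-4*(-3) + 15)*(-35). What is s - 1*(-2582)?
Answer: -2158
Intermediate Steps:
s = -4740 (s = -15 + 5*((-4*(-3) + 15)*(-35)) = -15 + 5*((12 + 15)*(-35)) = -15 + 5*(27*(-35)) = -15 + 5*(-945) = -15 - 4725 = -4740)
s - 1*(-2582) = -4740 - 1*(-2582) = -4740 + 2582 = -2158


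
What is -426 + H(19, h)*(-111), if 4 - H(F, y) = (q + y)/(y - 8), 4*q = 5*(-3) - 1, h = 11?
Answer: -611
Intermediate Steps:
q = -4 (q = (5*(-3) - 1)/4 = (-15 - 1)/4 = (¼)*(-16) = -4)
H(F, y) = 4 - (-4 + y)/(-8 + y) (H(F, y) = 4 - (-4 + y)/(y - 8) = 4 - (-4 + y)/(-8 + y))
-426 + H(19, h)*(-111) = -426 + ((-28 + 3*11)/(-8 + 11))*(-111) = -426 + ((-28 + 33)/3)*(-111) = -426 + ((⅓)*5)*(-111) = -426 + (5/3)*(-111) = -426 - 185 = -611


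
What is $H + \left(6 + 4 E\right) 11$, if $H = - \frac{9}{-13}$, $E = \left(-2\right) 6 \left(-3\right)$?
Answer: $\frac{21459}{13} \approx 1650.7$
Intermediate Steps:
$E = 36$ ($E = \left(-12\right) \left(-3\right) = 36$)
$H = \frac{9}{13}$ ($H = \left(-9\right) \left(- \frac{1}{13}\right) = \frac{9}{13} \approx 0.69231$)
$H + \left(6 + 4 E\right) 11 = \frac{9}{13} + \left(6 + 4 \cdot 36\right) 11 = \frac{9}{13} + \left(6 + 144\right) 11 = \frac{9}{13} + 150 \cdot 11 = \frac{9}{13} + 1650 = \frac{21459}{13}$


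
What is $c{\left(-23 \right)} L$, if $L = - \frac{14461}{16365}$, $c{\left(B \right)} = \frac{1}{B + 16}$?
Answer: $\frac{14461}{114555} \approx 0.12624$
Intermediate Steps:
$c{\left(B \right)} = \frac{1}{16 + B}$
$L = - \frac{14461}{16365}$ ($L = \left(-14461\right) \frac{1}{16365} = - \frac{14461}{16365} \approx -0.88365$)
$c{\left(-23 \right)} L = \frac{1}{16 - 23} \left(- \frac{14461}{16365}\right) = \frac{1}{-7} \left(- \frac{14461}{16365}\right) = \left(- \frac{1}{7}\right) \left(- \frac{14461}{16365}\right) = \frac{14461}{114555}$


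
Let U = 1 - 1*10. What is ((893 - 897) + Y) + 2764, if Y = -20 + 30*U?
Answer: 2470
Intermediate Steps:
U = -9 (U = 1 - 10 = -9)
Y = -290 (Y = -20 + 30*(-9) = -20 - 270 = -290)
((893 - 897) + Y) + 2764 = ((893 - 897) - 290) + 2764 = (-4 - 290) + 2764 = -294 + 2764 = 2470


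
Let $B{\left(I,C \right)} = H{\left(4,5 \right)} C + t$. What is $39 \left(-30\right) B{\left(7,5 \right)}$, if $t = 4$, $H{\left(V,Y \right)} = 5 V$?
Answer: $-121680$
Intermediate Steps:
$B{\left(I,C \right)} = 4 + 20 C$ ($B{\left(I,C \right)} = 5 \cdot 4 C + 4 = 20 C + 4 = 4 + 20 C$)
$39 \left(-30\right) B{\left(7,5 \right)} = 39 \left(-30\right) \left(4 + 20 \cdot 5\right) = - 1170 \left(4 + 100\right) = \left(-1170\right) 104 = -121680$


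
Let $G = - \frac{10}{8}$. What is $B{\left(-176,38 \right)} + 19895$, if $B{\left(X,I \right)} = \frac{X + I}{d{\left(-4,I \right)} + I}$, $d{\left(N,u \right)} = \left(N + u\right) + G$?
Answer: $\frac{5629733}{283} \approx 19893.0$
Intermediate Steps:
$G = - \frac{5}{4}$ ($G = \left(-10\right) \frac{1}{8} = - \frac{5}{4} \approx -1.25$)
$d{\left(N,u \right)} = - \frac{5}{4} + N + u$ ($d{\left(N,u \right)} = \left(N + u\right) - \frac{5}{4} = - \frac{5}{4} + N + u$)
$B{\left(X,I \right)} = \frac{I + X}{- \frac{21}{4} + 2 I}$ ($B{\left(X,I \right)} = \frac{X + I}{\left(- \frac{5}{4} - 4 + I\right) + I} = \frac{I + X}{\left(- \frac{21}{4} + I\right) + I} = \frac{I + X}{- \frac{21}{4} + 2 I}$)
$B{\left(-176,38 \right)} + 19895 = \frac{4 \left(38 - 176\right)}{-21 + 8 \cdot 38} + 19895 = 4 \frac{1}{-21 + 304} \left(-138\right) + 19895 = 4 \cdot \frac{1}{283} \left(-138\right) + 19895 = - \frac{552}{283} + 19895 = \frac{5629733}{283}$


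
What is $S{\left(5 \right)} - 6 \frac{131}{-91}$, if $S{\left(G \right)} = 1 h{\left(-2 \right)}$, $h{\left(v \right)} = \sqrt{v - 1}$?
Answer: $\frac{786}{91} + i \sqrt{3} \approx 8.6374 + 1.732 i$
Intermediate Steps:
$h{\left(v \right)} = \sqrt{-1 + v}$
$S{\left(G \right)} = i \sqrt{3}$ ($S{\left(G \right)} = 1 \sqrt{-1 - 2} = 1 \sqrt{-3} = 1 i \sqrt{3} = i \sqrt{3}$)
$S{\left(5 \right)} - 6 \frac{131}{-91} = i \sqrt{3} - 6 \frac{131}{-91} = i \sqrt{3} - 6 \cdot 131 \left(- \frac{1}{91}\right) = i \sqrt{3} - - \frac{786}{91} = i \sqrt{3} + \frac{786}{91} = \frac{786}{91} + i \sqrt{3}$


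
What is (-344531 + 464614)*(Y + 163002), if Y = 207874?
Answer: 44535902708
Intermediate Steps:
(-344531 + 464614)*(Y + 163002) = (-344531 + 464614)*(207874 + 163002) = 120083*370876 = 44535902708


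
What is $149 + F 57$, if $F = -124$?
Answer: $-6919$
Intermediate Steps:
$149 + F 57 = 149 - 7068 = -6919$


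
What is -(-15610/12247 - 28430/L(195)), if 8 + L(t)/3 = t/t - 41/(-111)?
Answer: -6435626405/4506896 ≈ -1428.0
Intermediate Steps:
L(t) = -736/37 (L(t) = -24 + 3*(t/t - 41/(-111)) = -24 + 3*(1 - 41*(-1/111)) = -24 + 3*(1 + 41/111) = -24 + 3*(152/111) = -24 + 152/37 = -736/37)
-(-15610/12247 - 28430/L(195)) = -(-15610/12247 - 28430/(-736/37)) = -(-15610*1/12247 - 28430*(-37/736)) = -(-15610/12247 + 525955/368) = -1*6435626405/4506896 = -6435626405/4506896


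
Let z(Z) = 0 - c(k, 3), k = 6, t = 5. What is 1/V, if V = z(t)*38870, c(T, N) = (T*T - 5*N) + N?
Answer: -1/932880 ≈ -1.0719e-6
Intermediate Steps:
c(T, N) = T**2 - 4*N (c(T, N) = (T**2 - 5*N) + N = T**2 - 4*N)
z(Z) = -24 (z(Z) = 0 - (6**2 - 4*3) = 0 - (36 - 12) = 0 - 1*24 = 0 - 24 = -24)
V = -932880 (V = -24*38870 = -932880)
1/V = 1/(-932880) = -1/932880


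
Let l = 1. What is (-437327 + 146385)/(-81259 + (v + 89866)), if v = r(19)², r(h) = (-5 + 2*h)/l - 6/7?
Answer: -7128079/236184 ≈ -30.180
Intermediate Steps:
r(h) = -41/7 + 2*h (r(h) = (-5 + 2*h)/1 - 6/7 = (-5 + 2*h)*1 - 6*⅐ = (-5 + 2*h) - 6/7 = -41/7 + 2*h)
v = 50625/49 (v = (-41/7 + 2*19)² = (-41/7 + 38)² = (225/7)² = 50625/49 ≈ 1033.2)
(-437327 + 146385)/(-81259 + (v + 89866)) = (-437327 + 146385)/(-81259 + (50625/49 + 89866)) = -290942/(-81259 + 4454059/49) = -290942/472368/49 = -290942*49/472368 = -7128079/236184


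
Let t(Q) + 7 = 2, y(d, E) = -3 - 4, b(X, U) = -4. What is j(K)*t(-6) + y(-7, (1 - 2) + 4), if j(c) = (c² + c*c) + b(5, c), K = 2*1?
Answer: -27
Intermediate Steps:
y(d, E) = -7
t(Q) = -5 (t(Q) = -7 + 2 = -5)
K = 2
j(c) = -4 + 2*c² (j(c) = (c² + c*c) - 4 = (c² + c²) - 4 = 2*c² - 4 = -4 + 2*c²)
j(K)*t(-6) + y(-7, (1 - 2) + 4) = (-4 + 2*2²)*(-5) - 7 = (-4 + 2*4)*(-5) - 7 = (-4 + 8)*(-5) - 7 = 4*(-5) - 7 = -20 - 7 = -27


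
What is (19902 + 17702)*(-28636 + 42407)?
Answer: 517844684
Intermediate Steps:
(19902 + 17702)*(-28636 + 42407) = 37604*13771 = 517844684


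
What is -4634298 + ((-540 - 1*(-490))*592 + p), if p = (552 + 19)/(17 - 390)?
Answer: -1739634525/373 ≈ -4.6639e+6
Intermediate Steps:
p = -571/373 (p = 571/(-373) = 571*(-1/373) = -571/373 ≈ -1.5308)
-4634298 + ((-540 - 1*(-490))*592 + p) = -4634298 + ((-540 - 1*(-490))*592 - 571/373) = -4634298 + ((-540 + 490)*592 - 571/373) = -4634298 + (-50*592 - 571/373) = -4634298 + (-29600 - 571/373) = -4634298 - 11041371/373 = -1739634525/373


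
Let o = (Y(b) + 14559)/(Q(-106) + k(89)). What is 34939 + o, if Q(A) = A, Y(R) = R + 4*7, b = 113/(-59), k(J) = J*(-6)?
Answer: 32960903/944 ≈ 34916.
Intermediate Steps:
k(J) = -6*J
b = -113/59 (b = 113*(-1/59) = -113/59 ≈ -1.9153)
Y(R) = 28 + R (Y(R) = R + 28 = 28 + R)
o = -21513/944 (o = ((28 - 113/59) + 14559)/(-106 - 6*89) = (1539/59 + 14559)/(-106 - 534) = (860520/59)/(-640) = (860520/59)*(-1/640) = -21513/944 ≈ -22.789)
34939 + o = 34939 - 21513/944 = 32960903/944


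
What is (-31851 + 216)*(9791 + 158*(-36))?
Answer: -129798405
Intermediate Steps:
(-31851 + 216)*(9791 + 158*(-36)) = -31635*(9791 - 5688) = -31635*4103 = -129798405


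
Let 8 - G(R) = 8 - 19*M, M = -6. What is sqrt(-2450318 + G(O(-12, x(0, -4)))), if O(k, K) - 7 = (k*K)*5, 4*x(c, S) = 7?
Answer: 32*I*sqrt(2393) ≈ 1565.4*I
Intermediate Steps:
x(c, S) = 7/4 (x(c, S) = (1/4)*7 = 7/4)
O(k, K) = 7 + 5*K*k (O(k, K) = 7 + (k*K)*5 = 7 + (K*k)*5 = 7 + 5*K*k)
G(R) = -114 (G(R) = 8 - (8 - 19*(-6)) = 8 - (8 + 114) = 8 - 1*122 = 8 - 122 = -114)
sqrt(-2450318 + G(O(-12, x(0, -4)))) = sqrt(-2450318 - 114) = sqrt(-2450432) = 32*I*sqrt(2393)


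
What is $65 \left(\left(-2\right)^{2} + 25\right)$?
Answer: $1885$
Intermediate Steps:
$65 \left(\left(-2\right)^{2} + 25\right) = 65 \left(4 + 25\right) = 65 \cdot 29 = 1885$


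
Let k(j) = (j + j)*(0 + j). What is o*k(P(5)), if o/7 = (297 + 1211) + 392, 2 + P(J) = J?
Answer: 239400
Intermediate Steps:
P(J) = -2 + J
k(j) = 2*j**2 (k(j) = (2*j)*j = 2*j**2)
o = 13300 (o = 7*((297 + 1211) + 392) = 7*(1508 + 392) = 7*1900 = 13300)
o*k(P(5)) = 13300*(2*(-2 + 5)**2) = 13300*(2*3**2) = 13300*(2*9) = 13300*18 = 239400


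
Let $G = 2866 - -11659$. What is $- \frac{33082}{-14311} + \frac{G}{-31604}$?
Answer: $\frac{837656253}{452284844} \approx 1.8521$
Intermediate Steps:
$G = 14525$ ($G = 2866 + 11659 = 14525$)
$- \frac{33082}{-14311} + \frac{G}{-31604} = - \frac{33082}{-14311} + \frac{14525}{-31604} = \left(-33082\right) \left(- \frac{1}{14311}\right) + 14525 \left(- \frac{1}{31604}\right) = \frac{33082}{14311} - \frac{14525}{31604} = \frac{837656253}{452284844}$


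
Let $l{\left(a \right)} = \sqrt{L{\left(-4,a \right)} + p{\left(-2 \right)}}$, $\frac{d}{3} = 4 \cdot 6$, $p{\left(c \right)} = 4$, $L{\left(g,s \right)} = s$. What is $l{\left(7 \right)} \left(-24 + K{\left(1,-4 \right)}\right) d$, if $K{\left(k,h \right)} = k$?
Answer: $- 1656 \sqrt{11} \approx -5492.3$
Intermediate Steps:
$d = 72$ ($d = 3 \cdot 4 \cdot 6 = 3 \cdot 24 = 72$)
$l{\left(a \right)} = \sqrt{4 + a}$ ($l{\left(a \right)} = \sqrt{a + 4} = \sqrt{4 + a}$)
$l{\left(7 \right)} \left(-24 + K{\left(1,-4 \right)}\right) d = \sqrt{4 + 7} \left(-24 + 1\right) 72 = \sqrt{11} \left(\left(-23\right) 72\right) = \sqrt{11} \left(-1656\right) = - 1656 \sqrt{11}$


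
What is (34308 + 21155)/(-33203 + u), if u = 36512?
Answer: 55463/3309 ≈ 16.761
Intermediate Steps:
(34308 + 21155)/(-33203 + u) = (34308 + 21155)/(-33203 + 36512) = 55463/3309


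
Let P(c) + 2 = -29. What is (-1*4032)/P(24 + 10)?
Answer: 4032/31 ≈ 130.06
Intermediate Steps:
P(c) = -31 (P(c) = -2 - 29 = -31)
(-1*4032)/P(24 + 10) = -1*4032/(-31) = -4032*(-1/31) = 4032/31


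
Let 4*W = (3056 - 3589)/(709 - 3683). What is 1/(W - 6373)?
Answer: -11896/75812675 ≈ -0.00015691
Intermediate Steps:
W = 533/11896 (W = ((3056 - 3589)/(709 - 3683))/4 = (-533/(-2974))/4 = (-533*(-1/2974))/4 = (¼)*(533/2974) = 533/11896 ≈ 0.044805)
1/(W - 6373) = 1/(533/11896 - 6373) = 1/(-75812675/11896) = -11896/75812675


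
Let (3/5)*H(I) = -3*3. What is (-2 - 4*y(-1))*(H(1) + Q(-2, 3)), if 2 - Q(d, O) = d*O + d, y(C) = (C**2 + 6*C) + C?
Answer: -110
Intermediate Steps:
y(C) = C**2 + 7*C
Q(d, O) = 2 - d - O*d (Q(d, O) = 2 - (d*O + d) = 2 - (O*d + d) = 2 - (d + O*d) = 2 + (-d - O*d) = 2 - d - O*d)
H(I) = -15 (H(I) = 5*(-3*3)/3 = (5/3)*(-9) = -15)
(-2 - 4*y(-1))*(H(1) + Q(-2, 3)) = (-2 - (-4)*(7 - 1))*(-15 + (2 - 1*(-2) - 1*3*(-2))) = (-2 - (-4)*6)*(-15 + (2 + 2 + 6)) = (-2 - 4*(-6))*(-15 + 10) = (-2 + 24)*(-5) = 22*(-5) = -110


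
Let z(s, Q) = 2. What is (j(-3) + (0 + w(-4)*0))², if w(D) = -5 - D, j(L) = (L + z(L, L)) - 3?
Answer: 16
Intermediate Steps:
j(L) = -1 + L (j(L) = (L + 2) - 3 = (2 + L) - 3 = -1 + L)
(j(-3) + (0 + w(-4)*0))² = ((-1 - 3) + (0 + (-5 - 1*(-4))*0))² = (-4 + (0 + (-5 + 4)*0))² = (-4 + (0 - 1*0))² = (-4 + (0 + 0))² = (-4 + 0)² = (-4)² = 16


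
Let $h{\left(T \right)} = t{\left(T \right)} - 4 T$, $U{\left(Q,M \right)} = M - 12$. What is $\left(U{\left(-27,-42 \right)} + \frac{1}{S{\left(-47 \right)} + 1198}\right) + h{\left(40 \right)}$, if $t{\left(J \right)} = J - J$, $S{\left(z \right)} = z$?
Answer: $- \frac{246313}{1151} \approx -214.0$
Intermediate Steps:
$U{\left(Q,M \right)} = -12 + M$ ($U{\left(Q,M \right)} = M - 12 = -12 + M$)
$t{\left(J \right)} = 0$
$h{\left(T \right)} = - 4 T$ ($h{\left(T \right)} = 0 - 4 T = - 4 T$)
$\left(U{\left(-27,-42 \right)} + \frac{1}{S{\left(-47 \right)} + 1198}\right) + h{\left(40 \right)} = \left(\left(-12 - 42\right) + \frac{1}{-47 + 1198}\right) - 160 = \left(-54 + \frac{1}{1151}\right) - 160 = - \frac{62153}{1151} - 160 = - \frac{246313}{1151}$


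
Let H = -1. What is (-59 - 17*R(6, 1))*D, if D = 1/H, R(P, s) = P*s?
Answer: 161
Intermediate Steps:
D = -1 (D = 1/(-1) = -1)
(-59 - 17*R(6, 1))*D = (-59 - 102)*(-1) = -161*(-1) = 161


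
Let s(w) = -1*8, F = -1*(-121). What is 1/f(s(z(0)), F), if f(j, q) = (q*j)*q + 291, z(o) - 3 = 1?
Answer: -1/116837 ≈ -8.5589e-6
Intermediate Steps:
z(o) = 4 (z(o) = 3 + 1 = 4)
F = 121
s(w) = -8
f(j, q) = 291 + j*q² (f(j, q) = (j*q)*q + 291 = j*q² + 291 = 291 + j*q²)
1/f(s(z(0)), F) = 1/(291 - 8*121²) = 1/(291 - 8*14641) = 1/(291 - 117128) = 1/(-116837) = -1/116837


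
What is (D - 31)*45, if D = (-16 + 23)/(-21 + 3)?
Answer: -2825/2 ≈ -1412.5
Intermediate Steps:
D = -7/18 (D = 7/(-18) = 7*(-1/18) = -7/18 ≈ -0.38889)
(D - 31)*45 = (-7/18 - 31)*45 = -565/18*45 = -2825/2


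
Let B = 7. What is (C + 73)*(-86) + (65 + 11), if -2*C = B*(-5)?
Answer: -7707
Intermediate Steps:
C = 35/2 (C = -7*(-5)/2 = -½*(-35) = 35/2 ≈ 17.500)
(C + 73)*(-86) + (65 + 11) = (35/2 + 73)*(-86) + (65 + 11) = (181/2)*(-86) + 76 = -7783 + 76 = -7707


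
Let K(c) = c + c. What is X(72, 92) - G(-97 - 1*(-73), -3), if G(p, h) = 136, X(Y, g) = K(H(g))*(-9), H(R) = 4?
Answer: -208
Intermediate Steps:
K(c) = 2*c
X(Y, g) = -72 (X(Y, g) = (2*4)*(-9) = 8*(-9) = -72)
X(72, 92) - G(-97 - 1*(-73), -3) = -72 - 1*136 = -72 - 136 = -208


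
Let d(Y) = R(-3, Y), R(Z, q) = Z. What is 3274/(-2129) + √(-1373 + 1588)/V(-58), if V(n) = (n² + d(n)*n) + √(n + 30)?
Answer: -3274/2129 + 1769*√215/6258736 - I*√1505/6258736 ≈ -1.5337 - 6.1984e-6*I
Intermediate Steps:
d(Y) = -3
V(n) = n² + √(30 + n) - 3*n (V(n) = (n² - 3*n) + √(n + 30) = (n² - 3*n) + √(30 + n) = n² + √(30 + n) - 3*n)
3274/(-2129) + √(-1373 + 1588)/V(-58) = 3274/(-2129) + √(-1373 + 1588)/((-58)² + √(30 - 58) - 3*(-58)) = 3274*(-1/2129) + √215/(3364 + √(-28) + 174) = -3274/2129 + √215/(3364 + 2*I*√7 + 174) = -3274/2129 + √215/(3538 + 2*I*√7)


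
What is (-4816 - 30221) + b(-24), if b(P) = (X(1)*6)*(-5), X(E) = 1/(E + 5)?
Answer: -35042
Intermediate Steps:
X(E) = 1/(5 + E)
b(P) = -5 (b(P) = (6/(5 + 1))*(-5) = (6/6)*(-5) = ((⅙)*6)*(-5) = 1*(-5) = -5)
(-4816 - 30221) + b(-24) = (-4816 - 30221) - 5 = -35037 - 5 = -35042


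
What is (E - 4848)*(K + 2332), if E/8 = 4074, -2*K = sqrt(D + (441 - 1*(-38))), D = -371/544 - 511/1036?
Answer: 64699008 - 102*sqrt(12099012506)/37 ≈ 6.4396e+7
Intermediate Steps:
D = -23655/20128 (D = -371*1/544 - 511*1/1036 = -371/544 - 73/148 = -23655/20128 ≈ -1.1752)
K = -sqrt(12099012506)/10064 (K = -sqrt(-23655/20128 + (441 - 1*(-38)))/2 = -sqrt(-23655/20128 + (441 + 38))/2 = -sqrt(-23655/20128 + 479)/2 = -sqrt(12099012506)/10064 ≈ -10.930)
E = 32592 (E = 8*4074 = 32592)
(E - 4848)*(K + 2332) = (32592 - 4848)*(-sqrt(12099012506)/10064 + 2332) = 27744*(2332 - sqrt(12099012506)/10064) = 64699008 - 102*sqrt(12099012506)/37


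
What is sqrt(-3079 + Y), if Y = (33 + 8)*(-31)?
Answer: 5*I*sqrt(174) ≈ 65.955*I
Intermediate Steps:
Y = -1271 (Y = 41*(-31) = -1271)
sqrt(-3079 + Y) = sqrt(-3079 - 1271) = sqrt(-4350) = 5*I*sqrt(174)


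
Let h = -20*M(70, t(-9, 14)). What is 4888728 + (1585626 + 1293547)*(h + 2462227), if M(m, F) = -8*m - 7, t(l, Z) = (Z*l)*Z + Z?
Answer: 7121832208819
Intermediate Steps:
t(l, Z) = Z + l*Z² (t(l, Z) = l*Z² + Z = Z + l*Z²)
M(m, F) = -7 - 8*m
h = 11340 (h = -20*(-7 - 8*70) = -20*(-7 - 560) = -20*(-567) = 11340)
4888728 + (1585626 + 1293547)*(h + 2462227) = 4888728 + (1585626 + 1293547)*(11340 + 2462227) = 4888728 + 2879173*2473567 = 4888728 + 7121827320091 = 7121832208819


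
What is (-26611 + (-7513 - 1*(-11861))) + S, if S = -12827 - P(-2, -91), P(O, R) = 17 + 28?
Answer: -35135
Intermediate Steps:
P(O, R) = 45
S = -12872 (S = -12827 - 1*45 = -12827 - 45 = -12872)
(-26611 + (-7513 - 1*(-11861))) + S = (-26611 + (-7513 - 1*(-11861))) - 12872 = (-26611 + (-7513 + 11861)) - 12872 = (-26611 + 4348) - 12872 = -22263 - 12872 = -35135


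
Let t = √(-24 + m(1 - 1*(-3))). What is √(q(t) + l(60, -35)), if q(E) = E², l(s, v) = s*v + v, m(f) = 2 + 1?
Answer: 14*I*√11 ≈ 46.433*I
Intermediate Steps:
m(f) = 3
l(s, v) = v + s*v
t = I*√21 (t = √(-24 + 3) = √(-21) = I*√21 ≈ 4.5826*I)
√(q(t) + l(60, -35)) = √((I*√21)² - 35*(1 + 60)) = √(-21 - 35*61) = √(-21 - 2135) = √(-2156) = 14*I*√11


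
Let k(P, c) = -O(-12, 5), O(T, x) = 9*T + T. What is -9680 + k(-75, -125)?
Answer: -9560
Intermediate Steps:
O(T, x) = 10*T
k(P, c) = 120 (k(P, c) = -10*(-12) = -1*(-120) = 120)
-9680 + k(-75, -125) = -9680 + 120 = -9560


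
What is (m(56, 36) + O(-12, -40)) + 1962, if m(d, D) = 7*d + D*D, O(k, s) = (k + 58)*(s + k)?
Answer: 1258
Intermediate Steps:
O(k, s) = (58 + k)*(k + s)
m(d, D) = D² + 7*d (m(d, D) = 7*d + D² = D² + 7*d)
(m(56, 36) + O(-12, -40)) + 1962 = ((36² + 7*56) + ((-12)² + 58*(-12) + 58*(-40) - 12*(-40))) + 1962 = ((1296 + 392) + (144 - 696 - 2320 + 480)) + 1962 = (1688 - 2392) + 1962 = -704 + 1962 = 1258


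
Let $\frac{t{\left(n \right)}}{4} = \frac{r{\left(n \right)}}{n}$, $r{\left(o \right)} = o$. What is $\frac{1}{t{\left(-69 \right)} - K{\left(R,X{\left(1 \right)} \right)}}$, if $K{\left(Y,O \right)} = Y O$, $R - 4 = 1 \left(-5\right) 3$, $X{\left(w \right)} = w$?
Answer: $\frac{1}{15} \approx 0.066667$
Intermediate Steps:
$R = -11$ ($R = 4 + 1 \left(-5\right) 3 = 4 - 15 = -11$)
$K{\left(Y,O \right)} = O Y$
$t{\left(n \right)} = 4$ ($t{\left(n \right)} = 4 \frac{n}{n} = 4 \cdot 1 = 4$)
$\frac{1}{t{\left(-69 \right)} - K{\left(R,X{\left(1 \right)} \right)}} = \frac{1}{4 - 1 \left(-11\right)} = \frac{1}{4 - -11} = \frac{1}{4 + 11} = \frac{1}{15}$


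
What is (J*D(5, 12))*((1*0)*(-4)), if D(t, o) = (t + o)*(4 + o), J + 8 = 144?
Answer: 0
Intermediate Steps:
J = 136 (J = -8 + 144 = 136)
D(t, o) = (4 + o)*(o + t) (D(t, o) = (o + t)*(4 + o) = (4 + o)*(o + t))
(J*D(5, 12))*((1*0)*(-4)) = (136*(12² + 4*12 + 4*5 + 12*5))*((1*0)*(-4)) = (136*(144 + 48 + 20 + 60))*(0*(-4)) = (136*272)*0 = 36992*0 = 0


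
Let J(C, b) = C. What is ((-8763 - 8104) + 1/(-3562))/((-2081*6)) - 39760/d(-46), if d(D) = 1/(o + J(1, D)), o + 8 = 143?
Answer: -240492989691265/44475132 ≈ -5.4074e+6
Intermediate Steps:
o = 135 (o = -8 + 143 = 135)
d(D) = 1/136 (d(D) = 1/(135 + 1) = 1/136)
((-8763 - 8104) + 1/(-3562))/((-2081*6)) - 39760/d(-46) = ((-8763 - 8104) + 1/(-3562))/((-2081*6)) - 39760/1/136 = (-16867 - 1/3562)/(-12486) - 39760*136 = -60080255/3562*(-1/12486) - 5407360 = 60080255/44475132 - 5407360 = -240492989691265/44475132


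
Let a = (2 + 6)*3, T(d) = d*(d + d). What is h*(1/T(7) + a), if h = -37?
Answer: -87061/98 ≈ -888.38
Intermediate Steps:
T(d) = 2*d² (T(d) = d*(2*d) = 2*d²)
a = 24 (a = 8*3 = 24)
h*(1/T(7) + a) = -37*(1/(2*7²) + 24) = -37*(1/(2*49) + 24) = -37*(1/98 + 24) = -37*2353/98 = -87061/98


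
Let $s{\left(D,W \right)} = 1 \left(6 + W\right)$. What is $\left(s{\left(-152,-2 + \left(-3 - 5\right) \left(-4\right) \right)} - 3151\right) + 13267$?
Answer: $10152$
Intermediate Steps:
$s{\left(D,W \right)} = 6 + W$
$\left(s{\left(-152,-2 + \left(-3 - 5\right) \left(-4\right) \right)} - 3151\right) + 13267 = \left(\left(6 - \left(2 - \left(-3 - 5\right) \left(-4\right)\right)\right) - 3151\right) + 13267 = \left(\left(6 - -30\right) - 3151\right) + 13267 = \left(\left(6 + \left(-2 + 32\right)\right) - 3151\right) + 13267 = \left(\left(6 + 30\right) - 3151\right) + 13267 = \left(36 - 3151\right) + 13267 = -3115 + 13267 = 10152$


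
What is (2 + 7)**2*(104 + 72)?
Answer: 14256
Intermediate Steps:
(2 + 7)**2*(104 + 72) = 9**2*176 = 81*176 = 14256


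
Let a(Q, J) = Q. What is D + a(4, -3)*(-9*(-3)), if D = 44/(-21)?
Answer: 2224/21 ≈ 105.90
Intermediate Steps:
D = -44/21 (D = 44*(-1/21) = -44/21 ≈ -2.0952)
D + a(4, -3)*(-9*(-3)) = -44/21 + 4*(-9*(-3)) = -44/21 + 4*27 = -44/21 + 108 = 2224/21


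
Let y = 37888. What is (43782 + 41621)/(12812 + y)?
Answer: 85403/50700 ≈ 1.6845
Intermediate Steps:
(43782 + 41621)/(12812 + y) = (43782 + 41621)/(12812 + 37888) = 85403/50700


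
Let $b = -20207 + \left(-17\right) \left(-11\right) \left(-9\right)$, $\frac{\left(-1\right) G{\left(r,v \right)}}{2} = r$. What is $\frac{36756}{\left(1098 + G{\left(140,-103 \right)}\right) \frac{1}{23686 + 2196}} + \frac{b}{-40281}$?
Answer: $\frac{19160045083286}{16474929} \approx 1.163 \cdot 10^{6}$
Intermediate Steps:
$G{\left(r,v \right)} = - 2 r$
$b = -21890$ ($b = -20207 + 187 \left(-9\right) = -20207 - 1683 = -21890$)
$\frac{36756}{\left(1098 + G{\left(140,-103 \right)}\right) \frac{1}{23686 + 2196}} + \frac{b}{-40281} = \frac{36756}{\left(1098 - 280\right) \frac{1}{23686 + 2196}} - \frac{21890}{-40281} = \frac{36756}{\left(1098 - 280\right) \frac{1}{25882}} - - \frac{21890}{40281} = \frac{36756}{818 \cdot \frac{1}{25882}} + \frac{21890}{40281} = \frac{36756}{\frac{409}{12941}} + \frac{21890}{40281} = 36756 \cdot \frac{12941}{409} + \frac{21890}{40281} = \frac{475659396}{409} + \frac{21890}{40281} = \frac{19160045083286}{16474929}$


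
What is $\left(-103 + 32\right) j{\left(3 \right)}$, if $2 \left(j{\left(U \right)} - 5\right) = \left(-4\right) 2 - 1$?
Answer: $- \frac{71}{2} \approx -35.5$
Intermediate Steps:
$j{\left(U \right)} = \frac{1}{2}$ ($j{\left(U \right)} = 5 + \frac{\left(-4\right) 2 - 1}{2} = 5 + \frac{-8 - 1}{2} = 5 + \frac{1}{2} \left(-9\right) = 5 - \frac{9}{2} = \frac{1}{2}$)
$\left(-103 + 32\right) j{\left(3 \right)} = \left(-103 + 32\right) \frac{1}{2} = \left(-71\right) \frac{1}{2} = - \frac{71}{2}$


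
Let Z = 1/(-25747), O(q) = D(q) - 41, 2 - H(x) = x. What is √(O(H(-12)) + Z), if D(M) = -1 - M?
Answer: I*√37122874251/25747 ≈ 7.4833*I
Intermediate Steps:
H(x) = 2 - x
O(q) = -42 - q (O(q) = (-1 - q) - 41 = -42 - q)
Z = -1/25747 ≈ -3.8839e-5
√(O(H(-12)) + Z) = √((-42 - (2 - 1*(-12))) - 1/25747) = √((-42 - (2 + 12)) - 1/25747) = √((-42 - 1*14) - 1/25747) = √((-42 - 14) - 1/25747) = √(-56 - 1/25747) = √(-1441833/25747) = I*√37122874251/25747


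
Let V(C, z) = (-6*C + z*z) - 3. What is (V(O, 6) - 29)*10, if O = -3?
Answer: 220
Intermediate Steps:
V(C, z) = -3 + z² - 6*C (V(C, z) = (-6*C + z²) - 3 = (z² - 6*C) - 3 = -3 + z² - 6*C)
(V(O, 6) - 29)*10 = ((-3 + 6² - 6*(-3)) - 29)*10 = ((-3 + 36 + 18) - 29)*10 = (51 - 29)*10 = 22*10 = 220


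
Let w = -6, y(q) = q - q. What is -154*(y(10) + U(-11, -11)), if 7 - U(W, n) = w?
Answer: -2002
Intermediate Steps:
y(q) = 0
U(W, n) = 13 (U(W, n) = 7 - 1*(-6) = 7 + 6 = 13)
-154*(y(10) + U(-11, -11)) = -154*(0 + 13) = -154*13 = -2002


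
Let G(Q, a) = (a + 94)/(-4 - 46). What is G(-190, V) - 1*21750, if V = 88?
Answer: -543841/25 ≈ -21754.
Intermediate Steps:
G(Q, a) = -47/25 - a/50 (G(Q, a) = (94 + a)/(-50) = (94 + a)*(-1/50) = -47/25 - a/50)
G(-190, V) - 1*21750 = (-47/25 - 1/50*88) - 1*21750 = (-47/25 - 44/25) - 21750 = -91/25 - 21750 = -543841/25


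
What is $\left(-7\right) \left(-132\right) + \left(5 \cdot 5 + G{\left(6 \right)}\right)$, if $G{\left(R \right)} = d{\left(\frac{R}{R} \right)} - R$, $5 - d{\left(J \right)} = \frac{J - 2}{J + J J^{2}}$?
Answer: $\frac{1897}{2} \approx 948.5$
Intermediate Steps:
$d{\left(J \right)} = 5 - \frac{-2 + J}{J + J^{3}}$ ($d{\left(J \right)} = 5 - \frac{J - 2}{J + J J^{2}} = 5 - \frac{-2 + J}{J + J^{3}}$)
$G{\left(R \right)} = \frac{11}{2} - R$ ($G{\left(R \right)} = \frac{2 + 4 \frac{R}{R} + 5 \left(\frac{R}{R}\right)^{3}}{\frac{R}{R} + \left(\frac{R}{R}\right)^{3}} - R = \frac{2 + 4 \cdot 1 + 5 \cdot 1^{3}}{1 + 1^{3}} - R = \frac{2 + 4 + 5 \cdot 1}{1 + 1} - R = \frac{2 + 4 + 5}{2} - R = \frac{1}{2} \cdot 11 - R = \frac{11}{2} - R$)
$\left(-7\right) \left(-132\right) + \left(5 \cdot 5 + G{\left(6 \right)}\right) = \left(-7\right) \left(-132\right) + \left(5 \cdot 5 + \left(\frac{11}{2} - 6\right)\right) = 924 + \left(25 + \left(\frac{11}{2} - 6\right)\right) = 924 + \left(25 - \frac{1}{2}\right) = 924 + \frac{49}{2} = \frac{1897}{2}$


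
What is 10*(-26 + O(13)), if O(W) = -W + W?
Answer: -260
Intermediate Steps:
O(W) = 0
10*(-26 + O(13)) = 10*(-26 + 0) = 10*(-26) = -260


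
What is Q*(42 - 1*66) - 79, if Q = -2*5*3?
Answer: 641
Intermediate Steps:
Q = -30 (Q = -10*3 = -30)
Q*(42 - 1*66) - 79 = -30*(42 - 1*66) - 79 = -30*(42 - 66) - 79 = -30*(-24) - 79 = 720 - 79 = 641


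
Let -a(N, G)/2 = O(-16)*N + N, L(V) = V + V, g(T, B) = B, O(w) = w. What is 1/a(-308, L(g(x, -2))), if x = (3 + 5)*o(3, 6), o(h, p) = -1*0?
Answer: -1/9240 ≈ -0.00010823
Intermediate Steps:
o(h, p) = 0
x = 0 (x = (3 + 5)*0 = 8*0 = 0)
L(V) = 2*V
a(N, G) = 30*N (a(N, G) = -2*(-16*N + N) = -(-30)*N = 30*N)
1/a(-308, L(g(x, -2))) = 1/(30*(-308)) = 1/(-9240) = -1/9240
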